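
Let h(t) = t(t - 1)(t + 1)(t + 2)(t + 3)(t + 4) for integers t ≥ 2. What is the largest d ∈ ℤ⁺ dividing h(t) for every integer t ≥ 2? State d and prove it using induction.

Computing the first values: h(2) = 720 and h(3) = 5040; gcd(720, 5040) = 720, so d ≤ 720.
We prove 720 | t(t - 1)(t + 1)(t + 2)(t + 3)(t + 4) for all t ≥ 2 by induction on t.
For the base case t = 2: h(2) = 720 = 720·(1), so 720 | h(2).
Suppose the result is true for t = k, i.e. 720 | h(k). Then
h(k+1) − h(k) = k·(k+1)·(k+2)·(k+3)·(k+4)·(k+5) − (k-1)·k·(k+1)·(k+2)·(k+3)·(k+4) = k·(k+1)·(k+2)·(k+3)·(k+4)·[(k+5) − (k-1)] = 6·k·(k+1)·(k+2)·(k+3)·(k+4). The product of 5 consecutive integers is divisible by (5)! = 120, so h(k+1) − h(k) is divisible by 6·120 = 720. By the inductive hypothesis 720 | h(k), hence 720 | h(k+1).
By induction, the statement is established for all t ≥ 2.
Therefore the largest such d is 720.

d = 720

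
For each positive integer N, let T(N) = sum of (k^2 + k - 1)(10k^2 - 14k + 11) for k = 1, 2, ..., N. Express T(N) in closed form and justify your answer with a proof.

T(N) = N(2N^4 + 4N^3 - 3N^2 + 5N - 1)

We claim T(N) = N(2N^4 + 4N^3 - 3N^2 + 5N - 1) for all N ≥ 1.
Base step (N = 1): T(1) = 7, and the closed form gives 7. They agree.
Inductive step: assume the claim holds for N = k, so T(k) = k(2k^4 + 4k^3 - 3k^2 + 5k - 1).
Then T(k+1) = T(k) + (-(k + (k + 1)^2)(14k - 10(k + 1)^2 + 3)) = (k(2k^4 + 4k^3 - 3k^2 + 5k - 1)) + (-(k + (k + 1)^2)(14k - 10(k + 1)^2 + 3)).
Simplifying, T(k+1) = (k + 1)(2k^4 + 12k^3 + 21k^2 + 19k + 7) = (k+1)(2(k+1)^4 + 4(k+1)^3 - 3(k+1)^2 + 5(k+1) - 1),
which is the closed form with N = k+1.
Hence, by induction on N, the claim holds for every N ≥ 1.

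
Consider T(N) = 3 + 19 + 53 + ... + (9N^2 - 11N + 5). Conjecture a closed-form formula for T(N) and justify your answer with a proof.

T(N) = N(3N^2 - N + 1)

We claim T(N) = N(3N^2 - N + 1) for all N ≥ 1.
Base case (N = 1): T(1) = 3, and the closed form gives 3. They agree.
Inductive step: suppose the statement holds for some j ≥ 1, so T(j) = j(3j^2 - j + 1).
Then T(j+1) = T(j) + (9j^2 + 7j + 3) = (j(3j^2 - j + 1)) + (9j^2 + 7j + 3).
Simplifying, T(j+1) = (j + 1)(3j^2 + 5j + 3) = (j+1)(3(j+1)^2 - (j+1) + 1),
which is the closed form with N = j+1.
Hence, by induction on N, the claim holds for every N ≥ 1.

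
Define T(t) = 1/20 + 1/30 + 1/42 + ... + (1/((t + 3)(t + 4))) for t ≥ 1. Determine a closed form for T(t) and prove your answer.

We claim T(t) = t/(4(t + 4)) for all t ≥ 1.
Base case (t = 1): T(1) = 1/20, and the closed form gives 1/20. They agree.
For the inductive step, assume it holds for an arbitrary j ≥ 1, so T(j) = j/(4(j + 4)).
Then T(j+1) = T(j) + (1/((j + 4)(j + 5))) = (j/(4(j + 4))) + (1/((j + 4)(j + 5))).
Simplifying, T(j+1) = (j + 1)/(4(j + 5)) = (j+1)/(4((j+1) + 4)),
which is the closed form with t = j+1.
By the principle of mathematical induction, the result holds for all t ≥ 1.

T(t) = t/(4(t + 4))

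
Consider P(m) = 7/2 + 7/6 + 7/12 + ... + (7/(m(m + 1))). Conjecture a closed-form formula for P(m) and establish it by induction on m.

P(m) = 7m/(m + 1)

We claim P(m) = 7m/(m + 1) for all m ≥ 1.
When m = 1: P(1) = 7/2, and the closed form gives 7/2. They agree.
Inductive step: suppose the statement holds for some j ≥ 1, so P(j) = 7j/(j + 1).
Then P(j+1) = P(j) + (7/((j + 1)(j + 2))) = (7j/(j + 1)) + (7/((j + 1)(j + 2))).
Simplifying, P(j+1) = 7(j + 1)/(j + 2) = 7(j+1)/((j+1) + 1),
which is the closed form with m = j+1.
This completes the induction.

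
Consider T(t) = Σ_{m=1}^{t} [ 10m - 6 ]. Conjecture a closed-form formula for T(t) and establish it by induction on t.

T(t) = t(5t - 1)

We claim T(t) = t(5t - 1) for all t ≥ 1.
When t = 1: T(1) = 4, and the closed form gives 4. They agree.
Inductive step: assume the claim holds for t = m, so T(m) = m(5m - 1).
Then T(m+1) = T(m) + (10m + 4) = (m(5m - 1)) + (10m + 4).
Simplifying, T(m+1) = (m + 1)(5m + 4) = (m+1)(5(m+1) - 1),
which is the closed form with t = m+1.
By the principle of mathematical induction, the result holds for all t ≥ 1.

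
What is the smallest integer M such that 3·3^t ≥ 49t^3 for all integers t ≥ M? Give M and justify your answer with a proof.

M = 9

At t = 8: 19683 < 25088, so the inequality fails and M ≥ 9. We prove 3·3^t ≥ 49t^3 for all t ≥ 9.
Base case (t = 9): 3·3^t = 59049 and 49t^3 = 35721, so 59049 ≥ 35721.
Inductive step: suppose the statement holds for some m ≥ 9, so 3·3^m ≥ 49m^3.
Then 3·3^(m + 1) = 3·(3·3^m) ≥ 3·(49m^3).
Also, for m ≥ 9 we have 3·(49m^3) ≥ 49(m+1)^3, since 3 ≥ (1 + 1/m)^3 for all m ≥ 9.
Combining, 3·3^(m + 1) ≥ 49(m+1)^3.
Hence, by induction on t, the claim holds for every t ≥ 9.
Hence the smallest such M is 9.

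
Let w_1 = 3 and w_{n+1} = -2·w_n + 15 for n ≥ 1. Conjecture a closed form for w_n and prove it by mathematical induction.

Computing the first terms: w_1 = 3, w_2 = 9, w_3 = -3. This suggests w_n = (-2)^n + 5.
For the base case n = 1: the formula gives 3 = 3 = w_1.
Inductive step: assume the claim holds for n = p, so w_p = (-2)^p + 5.
Then w_{p+1} = -2·w_p + 15 = -2·((-2)^p + 5) + 15 = (-2)^(p + 1) + 5,
which is the claimed formula at n = p+1.
Hence, by induction on n, the claim holds for every n ≥ 1.

w_n = (-2)^n + 5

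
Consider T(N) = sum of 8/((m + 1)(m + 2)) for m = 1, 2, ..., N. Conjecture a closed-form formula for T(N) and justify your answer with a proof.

We claim T(N) = 4N/(N + 2) for all N ≥ 1.
For the base case N = 1: T(1) = 4/3, and the closed form gives 4/3. They agree.
For the inductive step, assume it holds for an arbitrary m ≥ 1, so T(m) = 4m/(m + 2).
Then T(m+1) = T(m) + (8/((m + 2)(m + 3))) = (4m/(m + 2)) + (8/((m + 2)(m + 3))).
Simplifying, T(m+1) = 4(m + 1)/(m + 3) = 4(m+1)/((m+1) + 2),
which is the closed form with N = m+1.
This completes the induction.

T(N) = 4N/(N + 2)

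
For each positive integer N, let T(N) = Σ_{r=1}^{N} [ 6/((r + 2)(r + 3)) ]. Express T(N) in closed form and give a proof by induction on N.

We claim T(N) = 2N/(N + 3) for all N ≥ 1.
Base case (N = 1): T(1) = 1/2, and the closed form gives 1/2. They agree.
For the inductive step, assume it holds for an arbitrary r ≥ 1, so T(r) = 2r/(r + 3).
Then T(r+1) = T(r) + (6/((r + 3)(r + 4))) = (2r/(r + 3)) + (6/((r + 3)(r + 4))).
Simplifying, T(r+1) = 2(r + 1)/(r + 4) = 2(r+1)/((r+1) + 3),
which is the closed form with N = r+1.
By the principle of mathematical induction, the result holds for all N ≥ 1.

T(N) = 2N/(N + 3)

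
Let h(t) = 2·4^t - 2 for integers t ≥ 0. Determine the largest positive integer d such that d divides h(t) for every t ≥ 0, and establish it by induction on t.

Computing the first values: h(0) = 0 and h(1) = 6; gcd(0, 6) = 6, so d ≤ 6.
We prove 6 | 2·4^t - 2 for all t ≥ 0 by induction on t.
For the base case t = 0: h(0) = 0 = 6·(0), so 6 | h(0).
Inductive step: assume the claim holds for t = m, i.e. 6 | h(m). Then
h(m+1) = 2·4^(m+1) - 2 = 4·(2·4^m - 2) + 6 = 4·h(m) + 6. The first term is divisible by 6 by the inductive hypothesis, and 6 is divisible by 6. Hence 6 | h(m+1).
Hence, by induction on t, the claim holds for every t ≥ 0.
Therefore the largest such d is 6.

d = 6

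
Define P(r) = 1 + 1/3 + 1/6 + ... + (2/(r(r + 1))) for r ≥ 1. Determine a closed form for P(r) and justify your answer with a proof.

P(r) = 2r/(r + 1)

We claim P(r) = 2r/(r + 1) for all r ≥ 1.
When r = 1: P(1) = 1, and the closed form gives 1. They agree.
Suppose the result is true for r = m, so P(m) = 2m/(m + 1).
Then P(m+1) = P(m) + (2/((m + 1)(m + 2))) = (2m/(m + 1)) + (2/((m + 1)(m + 2))).
Simplifying, P(m+1) = 2(m + 1)/(m + 2) = 2(m+1)/((m+1) + 1),
which is the closed form with r = m+1.
By induction, the statement is established for all r ≥ 1.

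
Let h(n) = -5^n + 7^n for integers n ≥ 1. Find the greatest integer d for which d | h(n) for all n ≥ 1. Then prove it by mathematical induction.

d = 2

Computing the first values: h(1) = 2 and h(2) = 24; gcd(2, 24) = 2, so d ≤ 2.
We prove 2 | -5^n + 7^n for all n ≥ 1 by induction on n.
For the base case n = 1: h(1) = 2 = 2·(1), so 2 | h(1).
Inductive step: assume the claim holds for n = r, i.e. 2 | h(r). Then
7^{r+1} − 5^{r+1} = 7·7^r − 5·5^r = 7·(7^r − 5^r) + (2)·5^r. The first term is divisible by 2 by the inductive hypothesis, and the second term (2)·5^r is divisible by 2 since 2 | 2. Hence 2 | h(r+1).
By induction, the statement is established for all n ≥ 1.
Therefore the largest such d is 2.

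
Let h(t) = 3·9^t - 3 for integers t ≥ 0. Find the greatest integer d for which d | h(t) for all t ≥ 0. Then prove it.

d = 24

Computing the first values: h(0) = 0 and h(1) = 24; gcd(0, 24) = 24, so d ≤ 24.
We prove 24 | 3·9^t - 3 for all t ≥ 0 by induction on t.
When t = 0: h(0) = 0 = 24·(0), so 24 | h(0).
Suppose the result is true for t = r, i.e. 24 | h(r). Then
h(r+1) = 3·9^(r+1) - 3 = 9·(3·9^r - 3) + 24 = 9·h(r) + 24. The first term is divisible by 24 by the inductive hypothesis, and 24 is divisible by 24. Hence 24 | h(r+1).
By induction, the statement is established for all t ≥ 0.
Therefore the largest such d is 24.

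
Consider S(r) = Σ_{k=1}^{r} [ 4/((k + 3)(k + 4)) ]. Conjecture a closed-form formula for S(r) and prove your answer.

S(r) = r/(r + 4)

We claim S(r) = r/(r + 4) for all r ≥ 1.
Base step (r = 1): S(1) = 1/5, and the closed form gives 1/5. They agree.
Suppose the result is true for r = k, so S(k) = k/(k + 4).
Then S(k+1) = S(k) + (4/((k + 4)(k + 5))) = (k/(k + 4)) + (4/((k + 4)(k + 5))).
Simplifying, S(k+1) = (k + 1)/(k + 5) = (k+1)/((k+1) + 4),
which is the closed form with r = k+1.
By the principle of mathematical induction, the result holds for all r ≥ 1.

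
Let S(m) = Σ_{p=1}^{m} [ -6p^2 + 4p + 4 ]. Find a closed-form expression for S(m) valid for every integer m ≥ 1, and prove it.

S(m) = -m(2m^2 + m - 5)

We claim S(m) = -m(2m^2 + m - 5) for all m ≥ 1.
For the base case m = 1: S(1) = 2, and the closed form gives 2. They agree.
Suppose the result is true for m = p, so S(p) = p(-2p^2 - p + 5).
Then S(p+1) = S(p) + (-6p^2 - 8p + 2) = (p(-2p^2 - p + 5)) + (-6p^2 - 8p + 2).
Simplifying, S(p+1) = -(p + 1)(2p^2 + 5p - 2) = -(p+1)(2(p+1)^2 + (p+1) - 5),
which is the closed form with m = p+1.
By the principle of mathematical induction, the result holds for all m ≥ 1.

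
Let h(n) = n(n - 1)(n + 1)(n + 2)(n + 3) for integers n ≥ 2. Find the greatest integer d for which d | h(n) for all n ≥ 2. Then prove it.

Computing the first values: h(2) = 120 and h(3) = 720; gcd(120, 720) = 120, so d ≤ 120.
We prove 120 | n(n - 1)(n + 1)(n + 2)(n + 3) for all n ≥ 2 by induction on n.
For the base case n = 2: h(2) = 120 = 120·(1), so 120 | h(2).
Inductive step: suppose the statement holds for some i ≥ 2, i.e. 120 | h(i). Then
h(i+1) − h(i) = i·(i+1)·(i+2)·(i+3)·(i+4) − (i-1)·i·(i+1)·(i+2)·(i+3) = i·(i+1)·(i+2)·(i+3)·[(i+4) − (i-1)] = 5·i·(i+1)·(i+2)·(i+3). The product of 4 consecutive integers is divisible by (4)! = 24, so h(i+1) − h(i) is divisible by 5·24 = 120. By the inductive hypothesis 120 | h(i), hence 120 | h(i+1).
This completes the induction.
Therefore the largest such d is 120.

d = 120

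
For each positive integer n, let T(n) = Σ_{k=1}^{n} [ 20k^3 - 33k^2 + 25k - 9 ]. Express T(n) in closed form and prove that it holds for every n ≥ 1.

T(n) = n(5n^3 - n^2 + n - 2)

We claim T(n) = n(5n^3 - n^2 + n - 2) for all n ≥ 1.
For the base case n = 1: T(1) = 3, and the closed form gives 3. They agree.
Inductive step: assume the claim holds for n = k, so T(k) = k(5k^3 - k^2 + k - 2).
Then T(k+1) = T(k) + (20k^3 + 27k^2 + 19k + 3) = (k(5k^3 - k^2 + k - 2)) + (20k^3 + 27k^2 + 19k + 3).
Simplifying, T(k+1) = (k + 1)(5k^3 + 14k^2 + 14k + 3) = (k+1)(5(k+1)^3 - (k+1)^2 + (k+1) - 2),
which is the closed form with n = k+1.
By induction, the statement is established for all n ≥ 1.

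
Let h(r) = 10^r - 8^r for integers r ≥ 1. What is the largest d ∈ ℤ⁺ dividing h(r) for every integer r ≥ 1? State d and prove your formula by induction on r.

Computing the first values: h(1) = 2 and h(2) = 36; gcd(2, 36) = 2, so d ≤ 2.
We prove 2 | 10^r - 8^r for all r ≥ 1 by induction on r.
Base step (r = 1): h(1) = 2 = 2·(1), so 2 | h(1).
For the inductive step, assume it holds for an arbitrary m ≥ 1, i.e. 2 | h(m). Then
10^{m+1} − 8^{m+1} = 10·10^m − 8·8^m = 10·(10^m − 8^m) + (2)·8^m. The first term is divisible by 2 by the inductive hypothesis, and the second term (2)·8^m is divisible by 2 since 2 | 2. Hence 2 | h(m+1).
By the principle of mathematical induction, the result holds for all r ≥ 1.
Therefore the largest such d is 2.

d = 2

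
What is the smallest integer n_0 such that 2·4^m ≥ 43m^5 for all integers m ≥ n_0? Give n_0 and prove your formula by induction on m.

n_0 = 11

At m = 10: 2097152 < 4300000, so the inequality fails and n_0 ≥ 11. We prove 2·4^m ≥ 43m^5 for all m ≥ 11.
When m = 11: 2·4^m = 8388608 and 43m^5 = 6925193, so 8388608 ≥ 6925193.
Suppose the result is true for m = r, so 2·4^r ≥ 43r^5.
Then 2·4^(r + 1) = 4·(2·4^r) ≥ 4·(43r^5).
Also, for r ≥ 11 we have 4·(43r^5) ≥ 43(r+1)^5, since 4 ≥ (1 + 1/r)^5 for all r ≥ 11.
Combining, 2·4^(r + 1) ≥ 43(r+1)^5.
This completes the induction.
Hence the smallest such n_0 is 11.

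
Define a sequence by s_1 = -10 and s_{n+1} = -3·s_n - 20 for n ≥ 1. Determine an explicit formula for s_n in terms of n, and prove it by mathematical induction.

s_n = -5(-3)^(n - 1) - 5

Computing the first terms: s_1 = -10, s_2 = 10, s_3 = -50. This suggests s_n = -5(-3)^(n - 1) - 5.
When n = 1: the formula gives -10 = -10 = s_1.
Inductive step: assume the claim holds for n = p, so s_p = -5(-3)^(p - 1) - 5.
Then s_{p+1} = -3·s_p - 20 = -3·(-5(-3)^(p - 1) - 5) - 20 = -5(-3)^p - 5 = -5(-3)^((p+1) - 1) - 5,
which is the claimed formula at n = p+1.
This completes the induction.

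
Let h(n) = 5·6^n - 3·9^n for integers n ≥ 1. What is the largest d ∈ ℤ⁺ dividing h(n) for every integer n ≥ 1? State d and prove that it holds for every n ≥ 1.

d = 3

Computing the first values: h(1) = 3 and h(2) = -63; gcd(3, -63) = 3, so d ≤ 3.
We prove 3 | 5·6^n - 3·9^n for all n ≥ 1 by induction on n.
Base case (n = 1): h(1) = 3 = 3·(1), so 3 | h(1).
Suppose the result is true for n = r, i.e. 3 | h(r). Then
h(r+1) − 9·h(r) = (5·6^(r+1) - 3·9^(r+1)) − 9·(5·6^r - 3·9^r) = (5)·6^r·(6 − 9) = (-15)·6^r. Since 3 | h(r) by the inductive hypothesis, 3 | 9·h(r); and 3 | -15 since -15 = 3·-5. Therefore 3 | h(r+1).
Hence, by induction on n, the claim holds for every n ≥ 1.
Therefore the largest such d is 3.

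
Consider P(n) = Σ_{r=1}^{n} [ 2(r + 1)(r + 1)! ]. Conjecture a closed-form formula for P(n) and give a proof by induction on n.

P(n) = 2(n + 2)! - 4

We claim P(n) = 2(n + 2)! - 4 for all n ≥ 1.
Base step (n = 1): P(1) = 8, and the closed form gives 8. They agree.
Suppose the result is true for n = r, so P(r) = 2(r + 2)! - 4.
Then P(r+1) = P(r) + (2(r + 2)(r + 2)!) = (2(r + 2)! - 4) + (2(r + 2)(r + 2)!).
Simplifying, P(r+1) = 2((r+1) + 2)! - 4,
which is the closed form with n = r+1.
By the principle of mathematical induction, the result holds for all n ≥ 1.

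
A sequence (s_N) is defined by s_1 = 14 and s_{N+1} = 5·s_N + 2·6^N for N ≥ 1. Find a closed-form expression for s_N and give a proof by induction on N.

s_N = 2·5^(N - 1) + 2·6^N

Computing the first terms: s_1 = 14, s_2 = 82, s_3 = 482. This suggests s_N = 2·5^(N - 1) + 2·6^N.
For the base case N = 1: the formula gives 14 = 14 = s_1.
For the inductive step, assume it holds for an arbitrary i ≥ 1, so s_i = 2·5^(i - 1) + 2·6^i.
Then s_{i+1} = 5·s_i + 2·6^i = 5·(2·5^(i - 1) + 2·6^i) + 2·6^i = 2·5^i + 2·6^(i + 1) = 2·5^((i+1) - 1) + 2·6^(i+1),
which is the claimed formula at N = i+1.
By the principle of mathematical induction, the result holds for all N ≥ 1.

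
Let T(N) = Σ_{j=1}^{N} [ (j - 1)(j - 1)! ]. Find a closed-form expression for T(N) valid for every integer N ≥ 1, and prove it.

We claim T(N) = N! - 1 for all N ≥ 1.
For the base case N = 1: T(1) = 0, and the closed form gives 0. They agree.
For the inductive step, assume it holds for an arbitrary j ≥ 1, so T(j) = j! - 1.
Then T(j+1) = T(j) + (j·j!) = (j! - 1) + (j·j!).
Simplifying, T(j+1) = (j+1)! - 1,
which is the closed form with N = j+1.
Hence, by induction on N, the claim holds for every N ≥ 1.

T(N) = N! - 1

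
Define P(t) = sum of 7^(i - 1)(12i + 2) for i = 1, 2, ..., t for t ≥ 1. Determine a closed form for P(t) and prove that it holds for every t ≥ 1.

P(t) = 2·7^t·t

We claim P(t) = 2·7^t·t for all t ≥ 1.
Base step (t = 1): P(1) = 14, and the closed form gives 14. They agree.
For the inductive step, assume it holds for an arbitrary i ≥ 1, so P(i) = 2·7^i·i.
Then P(i+1) = P(i) + (7^i(12i + 14)) = (2·7^i·i) + (7^i(12i + 14)).
Simplifying, P(i+1) = 14·7^i(i + 1) = 2·7^(i+1)·(i+1),
which is the closed form with t = i+1.
By induction, the statement is established for all t ≥ 1.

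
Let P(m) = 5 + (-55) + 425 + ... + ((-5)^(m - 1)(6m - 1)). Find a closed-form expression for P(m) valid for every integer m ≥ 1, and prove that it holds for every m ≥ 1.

We claim P(m) = -(-5)^m·m for all m ≥ 1.
Base step (m = 1): P(1) = 5, and the closed form gives 5. They agree.
For the inductive step, assume it holds for an arbitrary j ≥ 1, so P(j) = -(-5)^j·j.
Then P(j+1) = P(j) + ((-5)^j(6j + 5)) = (-(-5)^j·j) + ((-5)^j(6j + 5)).
Simplifying, P(j+1) = 5(-5)^j(j + 1) = -(-5)^(j+1)·(j+1),
which is the closed form with m = j+1.
By the principle of mathematical induction, the result holds for all m ≥ 1.

P(m) = -(-5)^m·m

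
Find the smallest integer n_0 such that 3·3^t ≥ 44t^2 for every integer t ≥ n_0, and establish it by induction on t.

n_0 = 6

At t = 5: 729 < 1100, so the inequality fails and n_0 ≥ 6. We prove 3·3^t ≥ 44t^2 for all t ≥ 6.
Base step (t = 6): 3·3^t = 2187 and 44t^2 = 1584, so 2187 ≥ 1584.
Inductive step: assume the claim holds for t = i, so 3·3^i ≥ 44i^2.
Then 3·3^(i + 1) = 3·(3·3^i) ≥ 3·(44i^2).
Also, for i ≥ 6 we have 3·(44i^2) ≥ 44(i+1)^2, since 3 ≥ (1 + 1/i)^2 for all i ≥ 6.
Combining, 3·3^(i + 1) ≥ 44(i+1)^2.
By the principle of mathematical induction, the result holds for all t ≥ 6.
Hence the smallest such n_0 is 6.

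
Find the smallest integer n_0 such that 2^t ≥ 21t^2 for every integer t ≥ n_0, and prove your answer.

At t = 11: 2048 < 2541, so the inequality fails and n_0 ≥ 12. We prove 2^t ≥ 21t^2 for all t ≥ 12.
When t = 12: 2^t = 4096 and 21t^2 = 3024, so 4096 ≥ 3024.
Inductive step: assume the claim holds for t = j, so 2^j ≥ 21j^2.
Then 2^(j + 1) = 2·(2^j) ≥ 2·(21j^2).
Also, for j ≥ 12 we have 2·(21j^2) ≥ 21(j+1)^2, since 2 ≥ (1 + 1/j)^2 for all j ≥ 12.
Combining, 2^(j + 1) ≥ 21(j+1)^2.
By induction, the statement is established for all t ≥ 12.
Hence the smallest such n_0 is 12.

n_0 = 12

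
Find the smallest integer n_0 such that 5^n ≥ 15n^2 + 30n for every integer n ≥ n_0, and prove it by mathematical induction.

At n = 3: 125 < 225, so the inequality fails and n_0 ≥ 4. We prove 5^n ≥ 15n^2 + 30n for all n ≥ 4.
For the base case n = 4: 5^n = 625 and 15n^2 + 30n = 360, so 625 ≥ 360.
Inductive step: suppose the statement holds for some r ≥ 4, so 5^r ≥ 15r^2 + 30r.
Then 5^(r + 1) = 5·(5^r) ≥ 5·(15r^2 + 30r).
Also, for r ≥ 4 we have 5·(15r^2 + 30r) ≥ 15(r+1)^2 + 30(r+1), since 5·(15r^2 + 30r) − (15(r+1)^2 + 30(r+1)) = 60r^2 + 90r - 45, which is nonnegative for all r ≥ 4.
Combining, 5^(r + 1) ≥ 15(r+1)^2 + 30(r+1).
This completes the induction.
Hence the smallest such n_0 is 4.

n_0 = 4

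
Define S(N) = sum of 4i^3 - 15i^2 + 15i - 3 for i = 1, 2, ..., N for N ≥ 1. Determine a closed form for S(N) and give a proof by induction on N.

We claim S(N) = N(N - 2)(N^2 - N - 1) for all N ≥ 1.
For the base case N = 1: S(1) = 1, and the closed form gives 1. They agree.
Suppose the result is true for N = i, so S(i) = i(i^3 - 3i^2 + i + 2).
Then S(i+1) = S(i) + (4i^3 - 3i^2 - 3i + 1) = (i(i^3 - 3i^2 + i + 2)) + (4i^3 - 3i^2 - 3i + 1).
Simplifying, S(i+1) = (i - 1)(i + 1)(i^2 + i - 1) = (i+1)((i+1) - 2)((i+1)^2 - (i+1) - 1),
which is the closed form with N = i+1.
Hence, by induction on N, the claim holds for every N ≥ 1.

S(N) = N(N - 2)(N^2 - N - 1)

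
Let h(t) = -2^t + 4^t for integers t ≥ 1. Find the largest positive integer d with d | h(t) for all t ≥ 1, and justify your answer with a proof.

Computing the first values: h(1) = 2 and h(2) = 12; gcd(2, 12) = 2, so d ≤ 2.
We prove 2 | -2^t + 4^t for all t ≥ 1 by induction on t.
For the base case t = 1: h(1) = 2 = 2·(1), so 2 | h(1).
Inductive step: suppose the statement holds for some p ≥ 1, i.e. 2 | h(p). Then
4^{p+1} − 2^{p+1} = 4·4^p − 2·2^p = 4·(4^p − 2^p) + (2)·2^p. The first term is divisible by 2 by the inductive hypothesis, and the second term (2)·2^p is divisible by 2 since 2 | 2. Hence 2 | h(p+1).
By the principle of mathematical induction, the result holds for all t ≥ 1.
Therefore the largest such d is 2.

d = 2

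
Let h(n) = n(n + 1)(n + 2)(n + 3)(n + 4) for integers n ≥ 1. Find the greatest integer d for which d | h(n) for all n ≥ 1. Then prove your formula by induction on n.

d = 120

Computing the first values: h(1) = 120 and h(2) = 720; gcd(120, 720) = 120, so d ≤ 120.
We prove 120 | n(n + 1)(n + 2)(n + 3)(n + 4) for all n ≥ 1 by induction on n.
Base step (n = 1): h(1) = 120 = 120·(1), so 120 | h(1).
Inductive step: suppose the statement holds for some r ≥ 1, i.e. 120 | h(r). Then
h(r+1) − h(r) = (r+1)·(r+2)·(r+3)·(r+4)·(r+5) − r·(r+1)·(r+2)·(r+3)·(r+4) = (r+1)·(r+2)·(r+3)·(r+4)·[(r+5) − r] = 5·(r+1)·(r+2)·(r+3)·(r+4). The product of 4 consecutive integers is divisible by (4)! = 24, so h(r+1) − h(r) is divisible by 5·24 = 120. By the inductive hypothesis 120 | h(r), hence 120 | h(r+1).
By the principle of mathematical induction, the result holds for all n ≥ 1.
Therefore the largest such d is 120.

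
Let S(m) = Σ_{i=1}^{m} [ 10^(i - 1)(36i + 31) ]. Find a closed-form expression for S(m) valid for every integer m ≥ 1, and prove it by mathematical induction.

We claim S(m) = 10^m(4m + 3) - 3 for all m ≥ 1.
When m = 1: S(1) = 67, and the closed form gives 67. They agree.
For the inductive step, assume it holds for an arbitrary i ≥ 1, so S(i) = 10^i(4i + 3) - 3.
Then S(i+1) = S(i) + (10^i(36i + 67)) = (10^i(4i + 3) - 3) + (10^i(36i + 67)).
Simplifying, S(i+1) = 40·10^i·i + 70·10^i - 3 = 10^(i+1)(4(i+1) + 3) - 3,
which is the closed form with m = i+1.
This completes the induction.

S(m) = 10^m(4m + 3) - 3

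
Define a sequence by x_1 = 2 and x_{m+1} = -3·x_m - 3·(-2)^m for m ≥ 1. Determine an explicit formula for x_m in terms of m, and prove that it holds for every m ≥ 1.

x_m = -3(-2)^m - 4(-3)^(m - 1)

Computing the first terms: x_1 = 2, x_2 = 0, x_3 = -12. This suggests x_m = -3(-2)^m - 4(-3)^(m - 1).
For the base case m = 1: the formula gives 2 = 2 = x_1.
For the inductive step, assume it holds for an arbitrary p ≥ 1, so x_p = -3(-2)^p - 4(-3)^(p - 1).
Then x_{p+1} = -3·x_p - 3·(-2)^p = -3·(-3(-2)^p - 4(-3)^(p - 1)) - 3·(-2)^p = -3(-2)^(p + 1) - 4(-3)^p = -3(-2)^(p+1) - 4(-3)^((p+1) - 1),
which is the claimed formula at m = p+1.
By induction, the statement is established for all m ≥ 1.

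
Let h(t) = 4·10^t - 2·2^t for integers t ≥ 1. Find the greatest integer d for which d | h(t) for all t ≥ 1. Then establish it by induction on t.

d = 4

Computing the first values: h(1) = 36 and h(2) = 392; gcd(36, 392) = 4, so d ≤ 4.
We prove 4 | 4·10^t - 2·2^t for all t ≥ 1 by induction on t.
Base step (t = 1): h(1) = 36 = 4·(9), so 4 | h(1).
Suppose the result is true for t = i, i.e. 4 | h(i). Then
h(i+1) − 10·h(i) = (4·10^(i+1) - 2·2^(i+1)) − 10·(4·10^i - 2·2^i) = (-2)·2^i·(2 − 10) = (16)·2^i. Since 4 | h(i) by the inductive hypothesis, 4 | 10·h(i); and 4 | 16 since 16 = 4·4. Therefore 4 | h(i+1).
By induction, the statement is established for all t ≥ 1.
Therefore the largest such d is 4.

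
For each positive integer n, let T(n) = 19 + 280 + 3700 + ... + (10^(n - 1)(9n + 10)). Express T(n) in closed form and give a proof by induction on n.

We claim T(n) = 10^n(n + 1) - 1 for all n ≥ 1.
When n = 1: T(1) = 19, and the closed form gives 19. They agree.
Inductive step: assume the claim holds for n = m, so T(m) = 10^m(m + 1) - 1.
Then T(m+1) = T(m) + (10^m(9m + 19)) = (10^m(m + 1) - 1) + (10^m(9m + 19)).
Simplifying, T(m+1) = 10·10^m·m + 20·10^m - 1 = 10^(m+1)((m+1) + 1) - 1,
which is the closed form with n = m+1.
Hence, by induction on n, the claim holds for every n ≥ 1.

T(n) = 10^n(n + 1) - 1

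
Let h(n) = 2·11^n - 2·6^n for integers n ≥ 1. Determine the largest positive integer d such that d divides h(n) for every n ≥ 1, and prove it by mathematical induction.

Computing the first values: h(1) = 10 and h(2) = 170; gcd(10, 170) = 10, so d ≤ 10.
We prove 10 | 2·11^n - 2·6^n for all n ≥ 1 by induction on n.
Base step (n = 1): h(1) = 10 = 10·(1), so 10 | h(1).
Inductive step: suppose the statement holds for some i ≥ 1, i.e. 10 | h(i). Then
h(i+1) − 11·h(i) = (2·11^(i+1) - 2·6^(i+1)) − 11·(2·11^i - 2·6^i) = (-2)·6^i·(6 − 11) = (10)·6^i. Since 10 | h(i) by the inductive hypothesis, 10 | 11·h(i); and 10 | 10 since 10 = 10·1. Therefore 10 | h(i+1).
By induction, the statement is established for all n ≥ 1.
Therefore the largest such d is 10.

d = 10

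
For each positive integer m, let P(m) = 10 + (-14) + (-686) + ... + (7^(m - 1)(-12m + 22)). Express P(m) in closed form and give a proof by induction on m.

We claim P(m) = 2·7^m(-m + 2) - 4 for all m ≥ 1.
When m = 1: P(1) = 10, and the closed form gives 10. They agree.
Inductive step: assume the claim holds for m = r, so P(r) = 2·7^r(-r + 2) - 4.
Then P(r+1) = P(r) + (7^r(-12r + 10)) = (2·7^r(-r + 2) - 4) + (7^r(-12r + 10)).
Simplifying, P(r+1) = -14·7^r·r + 14·7^r - 4 = 2·7^(r+1)(-(r+1) + 2) - 4,
which is the closed form with m = r+1.
This completes the induction.

P(m) = 2·7^m(-m + 2) - 4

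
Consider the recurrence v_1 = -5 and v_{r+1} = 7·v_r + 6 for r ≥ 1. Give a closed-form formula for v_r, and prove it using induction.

v_r = -4·7^(r - 1) - 1

Computing the first terms: v_1 = -5, v_2 = -29, v_3 = -197. This suggests v_r = -4·7^(r - 1) - 1.
Base case (r = 1): the formula gives -5 = -5 = v_1.
Inductive step: suppose the statement holds for some j ≥ 1, so v_j = -4·7^(j - 1) - 1.
Then v_{j+1} = 7·v_j + 6 = 7·(-4·7^(j - 1) - 1) + 6 = -4·7^j - 1 = -4·7^((j+1) - 1) - 1,
which is the claimed formula at r = j+1.
This completes the induction.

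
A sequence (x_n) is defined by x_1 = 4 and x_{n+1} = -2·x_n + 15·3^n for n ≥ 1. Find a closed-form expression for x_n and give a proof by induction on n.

x_n = -5(-2)^(n - 1) + 3^(n + 1)

Computing the first terms: x_1 = 4, x_2 = 37, x_3 = 61. This suggests x_n = -5(-2)^(n - 1) + 3^(n + 1).
Base step (n = 1): the formula gives 4 = 4 = x_1.
Inductive step: assume the claim holds for n = i, so x_i = -5(-2)^(i - 1) + 3^(i + 1).
Then x_{i+1} = -2·x_i + 15·3^i = -2·(-5(-2)^(i - 1) + 3^(i + 1)) + 15·3^i = -5(-2)^i + 3^(i + 2) = -5(-2)^((i+1) - 1) + 3^((i+1) + 1),
which is the claimed formula at n = i+1.
By the principle of mathematical induction, the result holds for all n ≥ 1.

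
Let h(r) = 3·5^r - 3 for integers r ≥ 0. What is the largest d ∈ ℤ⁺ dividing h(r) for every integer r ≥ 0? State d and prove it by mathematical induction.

d = 12

Computing the first values: h(0) = 0 and h(1) = 12; gcd(0, 12) = 12, so d ≤ 12.
We prove 12 | 3·5^r - 3 for all r ≥ 0 by induction on r.
Base step (r = 0): h(0) = 0 = 12·(0), so 12 | h(0).
Suppose the result is true for r = k, i.e. 12 | h(k). Then
h(k+1) = 3·5^(k+1) - 3 = 5·(3·5^k - 3) + 12 = 5·h(k) + 12. The first term is divisible by 12 by the inductive hypothesis, and 12 is divisible by 12. Hence 12 | h(k+1).
By induction, the statement is established for all r ≥ 0.
Therefore the largest such d is 12.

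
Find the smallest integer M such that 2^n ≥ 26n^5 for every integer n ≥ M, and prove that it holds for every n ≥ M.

At n = 28: 268435456 < 447469568, so the inequality fails and M ≥ 29. We prove 2^n ≥ 26n^5 for all n ≥ 29.
Base step (n = 29): 2^n = 536870912 and 26n^5 = 533289874, so 536870912 ≥ 533289874.
Inductive step: suppose the statement holds for some k ≥ 29, so 2^k ≥ 26k^5.
Then 2^(k + 1) = 2·(2^k) ≥ 2·(26k^5).
Also, for k ≥ 29 we have 2·(26k^5) ≥ 26(k+1)^5, since 2 ≥ (1 + 1/k)^5 for all k ≥ 29.
Combining, 2^(k + 1) ≥ 26(k+1)^5.
This completes the induction.
Hence the smallest such M is 29.

M = 29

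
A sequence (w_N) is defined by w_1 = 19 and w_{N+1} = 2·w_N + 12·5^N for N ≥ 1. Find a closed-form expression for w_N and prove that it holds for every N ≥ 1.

w_N = -2^(N - 1) + 4·5^N

Computing the first terms: w_1 = 19, w_2 = 98, w_3 = 496. This suggests w_N = -2^(N - 1) + 4·5^N.
Base case (N = 1): the formula gives 19 = 19 = w_1.
Inductive step: assume the claim holds for N = p, so w_p = -2^(p - 1) + 4·5^p.
Then w_{p+1} = 2·w_p + 12·5^p = 2·(-2^(p - 1) + 4·5^p) + 12·5^p = -2^p + 4·5^(p + 1) = -2^((p+1) - 1) + 4·5^(p+1),
which is the claimed formula at N = p+1.
By the principle of mathematical induction, the result holds for all N ≥ 1.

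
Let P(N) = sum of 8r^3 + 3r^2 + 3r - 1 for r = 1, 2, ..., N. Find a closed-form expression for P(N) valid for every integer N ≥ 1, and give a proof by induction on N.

We claim P(N) = N(2N^3 + 5N^2 + 5N + 1) for all N ≥ 1.
Base case (N = 1): P(1) = 13, and the closed form gives 13. They agree.
For the inductive step, assume it holds for an arbitrary r ≥ 1, so P(r) = r(2r^3 + 5r^2 + 5r + 1).
Then P(r+1) = P(r) + (8r^3 + 27r^2 + 33r + 13) = (r(2r^3 + 5r^2 + 5r + 1)) + (8r^3 + 27r^2 + 33r + 13).
Simplifying, P(r+1) = (r + 1)(2r^3 + 11r^2 + 21r + 13) = (r+1)(2(r+1)^3 + 5(r+1)^2 + 5(r+1) + 1),
which is the closed form with N = r+1.
This completes the induction.

P(N) = N(2N^3 + 5N^2 + 5N + 1)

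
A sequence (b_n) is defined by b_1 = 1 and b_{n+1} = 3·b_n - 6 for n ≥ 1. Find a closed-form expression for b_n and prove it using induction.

Computing the first terms: b_1 = 1, b_2 = -3, b_3 = -15. This suggests b_n = -2·3^(n - 1) + 3.
Base step (n = 1): the formula gives 1 = 1 = b_1.
For the inductive step, assume it holds for an arbitrary k ≥ 1, so b_k = -2·3^(k - 1) + 3.
Then b_{k+1} = 3·b_k - 6 = 3·(-2·3^(k - 1) + 3) - 6 = -2·3^k + 3 = -2·3^((k+1) - 1) + 3,
which is the claimed formula at n = k+1.
Hence, by induction on n, the claim holds for every n ≥ 1.

b_n = -2·3^(n - 1) + 3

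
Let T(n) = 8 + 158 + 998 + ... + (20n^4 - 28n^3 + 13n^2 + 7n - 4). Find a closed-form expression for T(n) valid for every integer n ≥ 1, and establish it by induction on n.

T(n) = n(4n^4 + 3n^3 - 3n^2 + 3n + 1)

We claim T(n) = n(4n^4 + 3n^3 - 3n^2 + 3n + 1) for all n ≥ 1.
When n = 1: T(1) = 8, and the closed form gives 8. They agree.
Inductive step: assume the claim holds for n = i, so T(i) = i(4i^4 + 3i^3 - 3i^2 + 3i + 1).
Then T(i+1) = T(i) + (20i^4 + 52i^3 + 49i^2 + 29i + 8) = (i(4i^4 + 3i^3 - 3i^2 + 3i + 1)) + (20i^4 + 52i^3 + 49i^2 + 29i + 8).
Simplifying, T(i+1) = (i + 1)(4i^4 + 19i^3 + 30i^2 + 22i + 8) = (i+1)(4(i+1)^4 + 3(i+1)^3 - 3(i+1)^2 + 3(i+1) + 1),
which is the closed form with n = i+1.
Hence, by induction on n, the claim holds for every n ≥ 1.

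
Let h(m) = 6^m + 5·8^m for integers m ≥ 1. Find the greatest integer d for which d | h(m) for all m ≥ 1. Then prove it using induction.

Computing the first values: h(1) = 46 and h(2) = 356; gcd(46, 356) = 2, so d ≤ 2.
We prove 2 | 6^m + 5·8^m for all m ≥ 1 by induction on m.
When m = 1: h(1) = 46 = 2·(23), so 2 | h(1).
For the inductive step, assume it holds for an arbitrary j ≥ 1, i.e. 2 | h(j). Then
h(j+1) − 8·h(j) = (6^(j+1) + 5·8^(j+1)) − 8·(6^j + 5·8^j) = (1)·6^j·(6 − 8) = (-2)·6^j. Since 2 | h(j) by the inductive hypothesis, 2 | 8·h(j); and 2 | -2 since -2 = 2·-1. Therefore 2 | h(j+1).
By the principle of mathematical induction, the result holds for all m ≥ 1.
Therefore the largest such d is 2.

d = 2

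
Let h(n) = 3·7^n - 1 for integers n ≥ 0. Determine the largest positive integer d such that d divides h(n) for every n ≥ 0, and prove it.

d = 2

Computing the first values: h(0) = 2 and h(1) = 20; gcd(2, 20) = 2, so d ≤ 2.
We prove 2 | 3·7^n - 1 for all n ≥ 0 by induction on n.
When n = 0: h(0) = 2 = 2·(1), so 2 | h(0).
For the inductive step, assume it holds for an arbitrary m ≥ 0, i.e. 2 | h(m). Then
h(m+1) = 3·7^(m+1) - 1 = 7·(3·7^m - 1) + 6 = 7·h(m) + 6. The first term is divisible by 2 by the inductive hypothesis, and 6 is divisible by 2. Hence 2 | h(m+1).
By induction, the statement is established for all n ≥ 0.
Therefore the largest such d is 2.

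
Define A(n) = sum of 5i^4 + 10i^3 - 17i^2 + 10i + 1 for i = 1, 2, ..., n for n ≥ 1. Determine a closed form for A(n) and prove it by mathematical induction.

We claim A(n) = n(n^4 + 5n^3 + n^2 - n + 3) for all n ≥ 1.
When n = 1: A(1) = 9, and the closed form gives 9. They agree.
For the inductive step, assume it holds for an arbitrary i ≥ 1, so A(i) = i(i^4 + 5i^3 + i^2 - i + 3).
Then A(i+1) = A(i) + (5i^4 + 30i^3 + 43i^2 + 26i + 9) = (i(i^4 + 5i^3 + i^2 - i + 3)) + (5i^4 + 30i^3 + 43i^2 + 26i + 9).
Simplifying, A(i+1) = (i + 1)(i^4 + 9i^3 + 22i^2 + 20i + 9) = (i+1)((i+1)^4 + 5(i+1)^3 + (i+1)^2 - (i+1) + 3),
which is the closed form with n = i+1.
Hence, by induction on n, the claim holds for every n ≥ 1.

A(n) = n(n^4 + 5n^3 + n^2 - n + 3)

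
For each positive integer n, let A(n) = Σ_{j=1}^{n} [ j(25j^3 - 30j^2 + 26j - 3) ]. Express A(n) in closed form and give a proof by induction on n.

We claim A(n) = n(n + 1)(5n^3 + 2n + 2) for all n ≥ 1.
Base case (n = 1): A(1) = 18, and the closed form gives 18. They agree.
Suppose the result is true for n = j, so A(j) = j(5j^4 + 5j^3 + 2j^2 + 4j + 2).
Then A(j+1) = A(j) + (25j^4 + 70j^3 + 86j^2 + 59j + 18) = (j(5j^4 + 5j^3 + 2j^2 + 4j + 2)) + (25j^4 + 70j^3 + 86j^2 + 59j + 18).
Simplifying, A(j+1) = (j + 1)(j + 2)(5j^3 + 15j^2 + 17j + 9) = (j+1)((j+1) + 1)(5(j+1)^3 + 2(j+1) + 2),
which is the closed form with n = j+1.
By the principle of mathematical induction, the result holds for all n ≥ 1.

A(n) = n(n + 1)(5n^3 + 2n + 2)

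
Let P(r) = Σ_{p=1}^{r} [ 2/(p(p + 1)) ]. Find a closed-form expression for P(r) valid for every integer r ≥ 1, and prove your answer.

P(r) = 2r/(r + 1)

We claim P(r) = 2r/(r + 1) for all r ≥ 1.
Base step (r = 1): P(1) = 1, and the closed form gives 1. They agree.
Inductive step: suppose the statement holds for some p ≥ 1, so P(p) = 2p/(p + 1).
Then P(p+1) = P(p) + (2/((p + 1)(p + 2))) = (2p/(p + 1)) + (2/((p + 1)(p + 2))).
Simplifying, P(p+1) = 2(p + 1)/(p + 2) = 2(p+1)/((p+1) + 1),
which is the closed form with r = p+1.
By the principle of mathematical induction, the result holds for all r ≥ 1.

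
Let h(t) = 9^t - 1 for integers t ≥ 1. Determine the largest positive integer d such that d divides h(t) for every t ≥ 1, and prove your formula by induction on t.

Computing the first values: h(1) = 8 and h(2) = 80; gcd(8, 80) = 8, so d ≤ 8.
We prove 8 | 9^t - 1 for all t ≥ 1 by induction on t.
When t = 1: h(1) = 8 = 8·(1), so 8 | h(1).
Inductive step: assume the claim holds for t = j, i.e. 8 | h(j). Then
9^{j+1} − 1^{j+1} = 9·9^j − 1·1^j = 9·(9^j − 1^j) + (8)·1^j. The first term is divisible by 8 by the inductive hypothesis, and the second term (8)·1^j is divisible by 8 since 8 | 8. Hence 8 | h(j+1).
By induction, the statement is established for all t ≥ 1.
Therefore the largest such d is 8.

d = 8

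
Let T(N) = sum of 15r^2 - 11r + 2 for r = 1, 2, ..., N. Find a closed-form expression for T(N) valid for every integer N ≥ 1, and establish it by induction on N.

We claim T(N) = N(5N^2 + 2N - 1) for all N ≥ 1.
When N = 1: T(1) = 6, and the closed form gives 6. They agree.
Suppose the result is true for N = r, so T(r) = r(5r^2 + 2r - 1).
Then T(r+1) = T(r) + (15r^2 + 19r + 6) = (r(5r^2 + 2r - 1)) + (15r^2 + 19r + 6).
Simplifying, T(r+1) = (r + 1)(5r^2 + 12r + 6) = (r+1)(5(r+1)^2 + 2(r+1) - 1),
which is the closed form with N = r+1.
Hence, by induction on N, the claim holds for every N ≥ 1.

T(N) = N(5N^2 + 2N - 1)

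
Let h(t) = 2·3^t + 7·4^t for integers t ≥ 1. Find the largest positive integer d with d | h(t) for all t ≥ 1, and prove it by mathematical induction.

Computing the first values: h(1) = 34 and h(2) = 130; gcd(34, 130) = 2, so d ≤ 2.
We prove 2 | 2·3^t + 7·4^t for all t ≥ 1 by induction on t.
Base case (t = 1): h(1) = 34 = 2·(17), so 2 | h(1).
For the inductive step, assume it holds for an arbitrary p ≥ 1, i.e. 2 | h(p). Then
h(p+1) − 4·h(p) = (2·3^(p+1) + 7·4^(p+1)) − 4·(2·3^p + 7·4^p) = (2)·3^p·(3 − 4) = (-2)·3^p. Since 2 | h(p) by the inductive hypothesis, 2 | 4·h(p); and 2 | -2 since -2 = 2·-1. Therefore 2 | h(p+1).
By the principle of mathematical induction, the result holds for all t ≥ 1.
Therefore the largest such d is 2.

d = 2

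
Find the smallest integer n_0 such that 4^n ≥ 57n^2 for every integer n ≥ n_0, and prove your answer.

At n = 5: 1024 < 1425, so the inequality fails and n_0 ≥ 6. We prove 4^n ≥ 57n^2 for all n ≥ 6.
For the base case n = 6: 4^n = 4096 and 57n^2 = 2052, so 4096 ≥ 2052.
For the inductive step, assume it holds for an arbitrary r ≥ 6, so 4^r ≥ 57r^2.
Then 4^(r + 1) = 4·(4^r) ≥ 4·(57r^2).
Also, for r ≥ 6 we have 4·(57r^2) ≥ 57(r+1)^2, since 4 ≥ (1 + 1/r)^2 for all r ≥ 6.
Combining, 4^(r + 1) ≥ 57(r+1)^2.
By the principle of mathematical induction, the result holds for all n ≥ 6.
Hence the smallest such n_0 is 6.

n_0 = 6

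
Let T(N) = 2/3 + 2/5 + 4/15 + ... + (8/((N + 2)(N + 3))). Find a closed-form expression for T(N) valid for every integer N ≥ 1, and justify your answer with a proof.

T(N) = 8N/(3(N + 3))

We claim T(N) = 8N/(3(N + 3)) for all N ≥ 1.
When N = 1: T(1) = 2/3, and the closed form gives 2/3. They agree.
Inductive step: assume the claim holds for N = j, so T(j) = 8j/(3(j + 3)).
Then T(j+1) = T(j) + (8/((j + 3)(j + 4))) = (8j/(3(j + 3))) + (8/((j + 3)(j + 4))).
Simplifying, T(j+1) = 8(j + 1)/(3(j + 4)) = 8(j+1)/(3((j+1) + 3)),
which is the closed form with N = j+1.
By induction, the statement is established for all N ≥ 1.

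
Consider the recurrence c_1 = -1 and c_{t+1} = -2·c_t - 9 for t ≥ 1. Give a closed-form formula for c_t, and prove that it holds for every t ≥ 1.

Computing the first terms: c_1 = -1, c_2 = -7, c_3 = 5. This suggests c_t = -(-2)^t - 3.
Base case (t = 1): the formula gives -1 = -1 = c_1.
For the inductive step, assume it holds for an arbitrary r ≥ 1, so c_r = -(-2)^r - 3.
Then c_{r+1} = -2·c_r - 9 = -2·(-(-2)^r - 3) - 9 = -(-2)^(r + 1) - 3,
which is the claimed formula at t = r+1.
Hence, by induction on t, the claim holds for every t ≥ 1.

c_t = -(-2)^t - 3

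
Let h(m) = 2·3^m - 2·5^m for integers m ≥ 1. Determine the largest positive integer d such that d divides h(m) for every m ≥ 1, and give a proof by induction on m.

Computing the first values: h(1) = -4 and h(2) = -32; gcd(-4, -32) = 4, so d ≤ 4.
We prove 4 | 2·3^m - 2·5^m for all m ≥ 1 by induction on m.
Base case (m = 1): h(1) = -4 = 4·(-1), so 4 | h(1).
For the inductive step, assume it holds for an arbitrary i ≥ 1, i.e. 4 | h(i). Then
h(i+1) − 5·h(i) = (2·3^(i+1) - 2·5^(i+1)) − 5·(2·3^i - 2·5^i) = (2)·3^i·(3 − 5) = (-4)·3^i. Since 4 | h(i) by the inductive hypothesis, 4 | 5·h(i); and 4 | -4 since -4 = 4·-1. Therefore 4 | h(i+1).
Hence, by induction on m, the claim holds for every m ≥ 1.
Therefore the largest such d is 4.

d = 4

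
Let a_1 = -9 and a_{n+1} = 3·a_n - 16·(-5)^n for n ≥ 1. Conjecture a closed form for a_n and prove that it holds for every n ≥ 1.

Computing the first terms: a_1 = -9, a_2 = 53, a_3 = -241. This suggests a_n = 2(-5)^n + 3^(n - 1).
Base case (n = 1): the formula gives -9 = -9 = a_1.
Inductive step: assume the claim holds for n = p, so a_p = 2(-5)^p + 3^(p - 1).
Then a_{p+1} = 3·a_p - 16·(-5)^p = 3·(2(-5)^p + 3^(p - 1)) - 16·(-5)^p = 2(-5)^(p + 1) + 3^p = 2(-5)^(p+1) + 3^((p+1) - 1),
which is the claimed formula at n = p+1.
By induction, the statement is established for all n ≥ 1.

a_n = 2(-5)^n + 3^(n - 1)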